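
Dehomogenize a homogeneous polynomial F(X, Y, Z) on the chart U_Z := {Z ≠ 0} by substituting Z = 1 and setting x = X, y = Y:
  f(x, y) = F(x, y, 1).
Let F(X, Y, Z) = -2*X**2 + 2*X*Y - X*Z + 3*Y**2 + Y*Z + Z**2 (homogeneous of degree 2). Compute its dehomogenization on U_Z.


f(x, y) = -2*x**2 + 2*x*y - x + 3*y**2 + y + 1

On U_Z we set Z = 1. Each monomial c·X^i·Y^j·Z^k in F becomes c·x^i·y^j·1^k = c·x^i·y^j.
Substituting Z = 1: F(X, Y, 1) = -2*x**2 + 2*x*y - x + 3*y**2 + y + 1.
Note: deg(f) ≤ deg(F) = 2; strict inequality happens when F is divisible by Z (lost terms).


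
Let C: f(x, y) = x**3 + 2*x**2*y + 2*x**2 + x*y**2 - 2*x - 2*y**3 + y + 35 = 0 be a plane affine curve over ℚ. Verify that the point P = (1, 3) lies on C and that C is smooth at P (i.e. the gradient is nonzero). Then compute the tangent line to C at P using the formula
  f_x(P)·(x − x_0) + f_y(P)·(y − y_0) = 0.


Tangent line at P: 26*x - 45*y + 109 = 0.

Step 1: f(1, 3) = 0, so P lies on C.
Step 2: partial derivatives
  f_x(x, y) = 3*x**2 + 4*x*y + 4*x + y**2 - 2, f_y(x, y) = 2*x**2 + 2*x*y - 6*y**2 + 1.
  f_x(P) = 26, f_y(P) = -45 (gradient nonzero, so P is smooth).
Step 3: tangent line at P: 26·(x − 1) + -45·(y − 3) = 0.
Expanding: 26*x - 45*y + 109 = 0.


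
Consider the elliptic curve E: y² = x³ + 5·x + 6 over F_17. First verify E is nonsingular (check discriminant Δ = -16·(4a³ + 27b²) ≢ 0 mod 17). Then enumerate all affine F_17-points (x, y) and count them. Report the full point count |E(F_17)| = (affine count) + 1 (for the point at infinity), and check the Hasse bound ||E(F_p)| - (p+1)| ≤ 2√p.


Affine points = {(9, 7), (9, 10), (10, 6), (10, 11), (11, 7), (11, 10), (12, 3), (12, 14), (14, 7), (14, 10), (16, 0)}; affine count = 11; |E(F_17)| = 12.

Discriminant check: Δ ∝ 4a³ + 27b² = 4·5³ + 27·6² = 4·125 + 27·36 ≡ 10 (mod 17). Nonzero ⇒ E is nonsingular.
For each x ∈ F_17, compute rhs = x³ + 5·x + 6 mod 17, then count y ∈ F_17 with y² ≡ rhs.
  x = 0: rhs = 6, matching y values: none (0 points).
  x = 1: rhs = 12, matching y values: none (0 points).
  x = 2: rhs = 7, matching y values: none (0 points).
  x = 3: rhs = 14, matching y values: none (0 points).
  x = 4: rhs = 5, matching y values: none (0 points).
  x = 5: rhs = 3, matching y values: none (0 points).
  x = 6: rhs = 14, matching y values: none (0 points).
  x = 7: rhs = 10, matching y values: none (0 points).
  x = 8: rhs = 14, matching y values: none (0 points).
  x = 9: rhs = 15, matching y values: 7, 10 (2 points).
  x = 10: rhs = 2, matching y values: 6, 11 (2 points).
  x = 11: rhs = 15, matching y values: 7, 10 (2 points).
  x = 12: rhs = 9, matching y values: 3, 14 (2 points).
  x = 13: rhs = 7, matching y values: none (0 points).
  x = 14: rhs = 15, matching y values: 7, 10 (2 points).
  x = 15: rhs = 5, matching y values: none (0 points).
  x = 16: rhs = 0, matching y values: 0 (1 points).
Total affine count: 11.
Full point count |E(F_17)| = 11 + 1 = 12.
Hasse bound: |12 − (17+1)| = |-6| = 6 ≤ 2√17 ≈ 8.2462 ✓.


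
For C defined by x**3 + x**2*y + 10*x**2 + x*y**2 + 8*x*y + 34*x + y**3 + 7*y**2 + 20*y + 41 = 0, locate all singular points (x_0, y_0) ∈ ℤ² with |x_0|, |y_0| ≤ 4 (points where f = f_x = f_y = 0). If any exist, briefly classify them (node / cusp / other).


Singular points: {(-3, -1)}; classification: cusp.

Compute partial derivatives:
  f_x = 3*x**2 + 2*x*y + 20*x + y**2 + 8*y + 34.
  f_y = x**2 + 2*x*y + 8*x + 3*y**2 + 14*y + 20.
Scan x_0 ∈ {−4, ..., 4}. For each x_0, f_y(x_0, y) is a polynomial in y; find its integer roots y ∈ {−4, ..., 4}, then test f_x and f at those candidates.
  x = -4: f_y(-4, y) = 3*y**2 + 6*y + 4; no integer root y with |y| ≤ 4.
  x = -3: f_y(-3, y) = 3*y**2 + 8*y + 5; vanishes at y ∈ {-1}. (-3, -1): f_x = 0, f = 0 — SINGULAR.
  x = -2: f_y(-2, y) = 3*y**2 + 10*y + 8; vanishes at y ∈ {-2}. (-2, -2): f_x = 2 ≠ 0.
  x = -1: f_y(-1, y) = 3*y**2 + 12*y + 13; no integer root y with |y| ≤ 4.
  x = 0: f_y(0, y) = 3*y**2 + 14*y + 20; no integer root y with |y| ≤ 4.
  x = 1: f_y(1, y) = 3*y**2 + 16*y + 29; no integer root y with |y| ≤ 4.
  x = 2: f_y(2, y) = 3*y**2 + 18*y + 40; no integer root y with |y| ≤ 4.
  x = 3: f_y(3, y) = 3*y**2 + 20*y + 53; no integer root y with |y| ≤ 4.
  x = 4: f_y(4, y) = 3*y**2 + 22*y + 68; no integer root y with |y| ≤ 4.
Only singular point on the grid: (-3, -1).
Classify: substitute x = -3 + u, y = -1 + v and expand: f = u**3 + u**2*v + u*v**2 + v**3 + v**2.
No constant or linear terms (consistent with a singular point). Quadratic part: v**2. Cubic part: u**3 + u**2*v + u*v**2 + v**3.
The quadratic part v**2 is a perfect square, so there is a single (double) tangent line v = 0, i.e. y = -1. Restricting the cubic part to that line (v = 0) leaves u**3 ≠ 0, so f is not divisible by v and the branch is v² ≈ -u**3 to lowest order — this is a cusp.
Classification: cusp.


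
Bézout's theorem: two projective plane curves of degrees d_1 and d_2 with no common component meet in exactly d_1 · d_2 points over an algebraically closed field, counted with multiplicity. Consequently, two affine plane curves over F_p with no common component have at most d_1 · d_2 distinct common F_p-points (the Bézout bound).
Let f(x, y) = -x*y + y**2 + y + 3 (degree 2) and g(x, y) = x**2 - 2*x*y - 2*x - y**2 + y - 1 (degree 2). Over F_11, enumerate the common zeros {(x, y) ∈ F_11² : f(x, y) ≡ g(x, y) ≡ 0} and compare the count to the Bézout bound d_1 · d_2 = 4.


Common zeros: {(2, 6), (5, 3)}; count = 2; Bézout bound = 4.

deg(f) = 2, deg(g) = 2, so Bézout bound = 4.
Scan x ∈ F_11. For each x, list the y ∈ F_11 with f(x, y) ≡ 0 and those with g(x, y) ≡ 0 (mod 11); the common zeros in that column are the intersection.
  x = 0: f ≡ 0 at y ∈ {5}; g ≡ 0 at y ∈ ∅; common: ∅.
  x = 1: f ≡ 0 at y ∈ ∅; g ≡ 0 at y ∈ {4, 6}; common: ∅.
  x = 2: f ≡ 0 at y ∈ {6}; g ≡ 0 at y ∈ {2, 6}; common: {6}.
  x = 3: f ≡ 0 at y ∈ {4, 9}; g ≡ 0 at y ∈ {3}; common: ∅.
  x = 4: f ≡ 0 at y ∈ ∅; g ≡ 0 at y ∈ {2}; common: ∅.
  x = 5: f ≡ 0 at y ∈ {1, 3}; g ≡ 0 at y ∈ {3, 10}; common: {3}.
  x = 6: f ≡ 0 at y ∈ ∅; g ≡ 0 at y ∈ {1, 10}; common: ∅.
  x = 7: f ≡ 0 at y ∈ ∅; g ≡ 0 at y ∈ ∅; common: ∅.
  x = 8: f ≡ 0 at y ∈ {8, 10}; g ≡ 0 at y ∈ ∅; common: ∅.
  x = 9: f ≡ 0 at y ∈ ∅; g ≡ 0 at y ∈ {1, 4}; common: ∅.
  x = 10: f ≡ 0 at y ∈ {2, 7}; g ≡ 0 at y ∈ ∅; common: ∅.
Collecting: common zeros = {(2, 6), (5, 3)}, so the count is 2.
Comparison with the Bézout bound: 2 ≤ 4 = deg(f)·deg(g), as expected for curves with no common component (the affine F_11-count falls short of the bound because intersections may lie at infinity, over extension fields, or carry multiplicity).


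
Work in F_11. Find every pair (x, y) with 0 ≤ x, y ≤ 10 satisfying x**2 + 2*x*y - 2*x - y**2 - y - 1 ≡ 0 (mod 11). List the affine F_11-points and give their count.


Affine F_11-points: {(1, 5), (1, 7), (2, 5), (2, 9), (3, 8), (4, 9), (5, 1), (5, 8), (6, 1), (6, 10), (9, 7), (9, 10)}; count = 12.

For each of the 121 pairs (x, y) ∈ F_11², evaluate f(x, y) mod 11. Record the zeros.
  x = 0: [0↦10, 1↦8, 2↦4, 3↦9, 4↦1, 5↦2, 6↦1, 7↦9, 8↦4, 9↦8, 10↦10]  zeros at y ∈ ∅
  x = 1: [0↦9, 1↦9, 2↦7, 3↦3, 4↦8, 5↦0, 6↦1, 7↦0, 8↦8, 9↦3, 10↦7]  zeros at y ∈ {5, 7}
  x = 2: [0↦10, 1↦1, 2↦1, 3↦10, 4↦6, 5↦0, 6↦3, 7↦4, 8↦3, 9↦0, 10↦6]  zeros at y ∈ {5, 9}
  x = 3: [0↦2, 1↦6, 2↦8, 3↦8, 4↦6, 5↦2, 6↦7, 7↦10, 8↦0, 9↦10, 10↦7]  zeros at y ∈ {8}
  x = 4: [0↦7, 1↦2, 2↦6, 3↦8, 4↦8, 5↦6, 6↦2, 7↦7, 8↦10, 9↦0, 10↦10]  zeros at y ∈ {9}
  x = 5: [0↦3, 1↦0, 2↦6, 3↦10, 4↦1, 5↦1, 6↦10, 7↦6, 8↦0, 9↦3, 10↦4]  zeros at y ∈ {1, 8}
  x = 6: [0↦1, 1↦0, 2↦8, 3↦3, 4↦7, 5↦9, 6↦9, 7↦7, 8↦3, 9↦8, 10↦0]  zeros at y ∈ {1, 10}
  x = 7: [0↦1, 1↦2, 2↦1, 3↦9, 4↦4, 5↦8, 6↦10, 7↦10, 8↦8, 9↦4, 10↦9]  zeros at y ∈ ∅
  x = 8: [0↦3, 1↦6, 2↦7, 3↦6, 4↦3, 5↦9, 6↦2, 7↦4, 8↦4, 9↦2, 10↦9]  zeros at y ∈ ∅
  x = 9: [0↦7, 1↦1, 2↦4, 3↦5, 4↦4, 5↦1, 6↦7, 7↦0, 8↦2, 9↦2, 10↦0]  zeros at y ∈ {7, 10}
  x = 10: [0↦2, 1↦9, 2↦3, 3↦6, 4↦7, 5↦6, 6↦3, 7↦9, 8↦2, 9↦4, 10↦4]  zeros at y ∈ ∅
Collecting zeros: affine points = {(1, 5), (1, 7), (2, 5), (2, 9), (3, 8), (4, 9), (5, 1), (5, 8), (6, 1), (6, 10), (9, 7), (9, 10)}.
Total count |C(F_11)_aff| = 12.


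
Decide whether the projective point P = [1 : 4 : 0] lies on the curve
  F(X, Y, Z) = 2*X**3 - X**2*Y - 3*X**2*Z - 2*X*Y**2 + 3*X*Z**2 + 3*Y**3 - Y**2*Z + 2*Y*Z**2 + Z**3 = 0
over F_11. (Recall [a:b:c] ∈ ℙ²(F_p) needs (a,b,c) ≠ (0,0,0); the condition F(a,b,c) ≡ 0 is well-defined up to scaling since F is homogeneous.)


F(1,4,0) ≡ 4 (mod 11); P is NOT on the curve.

Evaluate F(1, 4, 0) term-by-term (mod 11).
  2*X**3 ↦ 2·1·1·1 = 2
  -X**2*Y ↦ -1·1·4·1 = -4
  -3*X**2*Z ↦ -3·1·1·0 = 0
  -2*X*Y**2 ↦ -2·1·16·1 = -32
  3*X*Z**2 ↦ 3·1·1·0 = 0
  3*Y**3 ↦ 3·1·64·1 = 192
  -Y**2*Z ↦ -1·1·16·0 = 0
  2*Y*Z**2 ↦ 2·1·4·0 = 0
  Z**3 ↦ 1·1·1·0 = 0
Sum: F(1, 4, 0) = (2) + (-4) + (0) + (-32) + (0) + (192) + (0) + (0) + (0) = 158.
Reducing mod 11: 158 ≡ 4 (mod 11).
Since F(a, b, c) ≡ 4 ≠ 0 (mod 11), P does NOT lie on the curve.


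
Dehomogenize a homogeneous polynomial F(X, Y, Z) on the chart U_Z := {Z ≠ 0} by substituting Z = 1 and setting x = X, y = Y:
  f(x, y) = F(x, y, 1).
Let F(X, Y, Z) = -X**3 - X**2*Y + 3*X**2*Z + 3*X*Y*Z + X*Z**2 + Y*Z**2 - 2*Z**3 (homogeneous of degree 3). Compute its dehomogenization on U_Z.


f(x, y) = -x**3 - x**2*y + 3*x**2 + 3*x*y + x + y - 2

On U_Z we set Z = 1. Each monomial c·X^i·Y^j·Z^k in F becomes c·x^i·y^j·1^k = c·x^i·y^j.
Substituting Z = 1: F(X, Y, 1) = -x**3 - x**2*y + 3*x**2 + 3*x*y + x + y - 2.
Note: deg(f) ≤ deg(F) = 3; strict inequality happens when F is divisible by Z (lost terms).


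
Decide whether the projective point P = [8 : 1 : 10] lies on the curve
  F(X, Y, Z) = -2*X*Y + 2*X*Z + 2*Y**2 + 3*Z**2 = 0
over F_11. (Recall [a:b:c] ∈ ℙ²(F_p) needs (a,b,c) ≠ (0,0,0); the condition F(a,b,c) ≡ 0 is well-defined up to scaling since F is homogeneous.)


F(8,1,10) ≡ 6 (mod 11); P is NOT on the curve.

Evaluate F(8, 1, 10) term-by-term (mod 11).
  -2*X*Y ↦ -2·8·1·1 = -16
  2*X*Z ↦ 2·8·1·10 = 160
  2*Y**2 ↦ 2·1·1·1 = 2
  3*Z**2 ↦ 3·1·1·100 = 300
Sum: F(8, 1, 10) = (-16) + (160) + (2) + (300) = 446.
Reducing mod 11: 446 ≡ 6 (mod 11).
Since F(a, b, c) ≡ 6 ≠ 0 (mod 11), P does NOT lie on the curve.


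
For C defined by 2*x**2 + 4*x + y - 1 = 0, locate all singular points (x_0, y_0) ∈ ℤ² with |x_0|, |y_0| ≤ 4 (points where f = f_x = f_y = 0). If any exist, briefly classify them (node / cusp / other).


No singular points in the scanned grid; C is smooth there.

Compute partial derivatives:
  f_x = 4*x + 4.
  f_y = 1.
f_y = 1 is a nonzero constant, so f_y never vanishes: no point (x, y) can satisfy f = f_x = f_y = 0. In particular no (x, y) ∈ {−4, ..., 4}² is singular; the curve is smooth.


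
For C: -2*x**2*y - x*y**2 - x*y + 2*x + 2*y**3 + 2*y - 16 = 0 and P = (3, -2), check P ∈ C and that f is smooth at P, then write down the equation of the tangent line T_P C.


Tangent line at P: 24*x + 17*y - 38 = 0.

Step 1: f(3, -2) = 0, so P lies on C.
Step 2: partial derivatives
  f_x(x, y) = -4*x*y - y**2 - y + 2, f_y(x, y) = -2*x**2 - 2*x*y - x + 6*y**2 + 2.
  f_x(P) = 24, f_y(P) = 17 (gradient nonzero, so P is smooth).
Step 3: tangent line at P: 24·(x − 3) + 17·(y − -2) = 0.
Expanding: 24*x + 17*y - 38 = 0.


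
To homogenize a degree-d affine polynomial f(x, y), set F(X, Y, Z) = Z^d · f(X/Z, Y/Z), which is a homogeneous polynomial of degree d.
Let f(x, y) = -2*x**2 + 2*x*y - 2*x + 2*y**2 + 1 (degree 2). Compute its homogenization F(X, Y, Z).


F(X, Y, Z) = -2*X**2 + 2*X*Y - 2*X*Z + 2*Y**2 + Z**2

deg(f) = 2.
Substitute x = X/Z, y = Y/Z into f, then multiply by Z^2.
  monomial -2·x^2·y^0 ↦ -2·X^2·Y^0·Z^0.
  monomial 2·x^1·y^1 ↦ 2·X^1·Y^1·Z^0.
  monomial -2·x^1·y^0 ↦ -2·X^1·Y^0·Z^1.
  monomial 2·x^0·y^2 ↦ 2·X^0·Y^2·Z^0.
  monomial 1·x^0·y^0 ↦ 1·X^0·Y^0·Z^2.
Collecting: F(X, Y, Z) = -2*X**2 + 2*X*Y - 2*X*Z + 2*Y**2 + Z**2.


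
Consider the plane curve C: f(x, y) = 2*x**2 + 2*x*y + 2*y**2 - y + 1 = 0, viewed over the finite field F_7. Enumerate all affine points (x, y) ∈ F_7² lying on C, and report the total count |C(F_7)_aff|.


Affine F_7-points: {(0, 2), (2, 1), (4, 1), (4, 6), (5, 2), (5, 4)}; count = 6.

For each of the 49 pairs (x, y) ∈ F_7², evaluate f(x, y) mod 7. Record the zeros.
  x = 0: [0↦1, 1↦2, 2↦0, 3↦2, 4↦1, 5↦4, 6↦4]  zeros at y ∈ {2}
  x = 1: [0↦3, 1↦6, 2↦6, 3↦3, 4↦4, 5↦2, 6↦4]  zeros at y ∈ ∅
  x = 2: [0↦2, 1↦0, 2↦2, 3↦1, 4↦4, 5↦4, 6↦1]  zeros at y ∈ {1}
  x = 3: [0↦5, 1↦5, 2↦2, 3↦3, 4↦1, 5↦3, 6↦2]  zeros at y ∈ ∅
  x = 4: [0↦5, 1↦0, 2↦6, 3↦2, 4↦2, 5↦6, 6↦0]  zeros at y ∈ {1, 6}
  x = 5: [0↦2, 1↦6, 2↦0, 3↦5, 4↦0, 5↦6, 6↦2]  zeros at y ∈ {2, 4}
  x = 6: [0↦3, 1↦2, 2↦5, 3↦5, 4↦2, 5↦3, 6↦1]  zeros at y ∈ ∅
Collecting zeros: affine points = {(0, 2), (2, 1), (4, 1), (4, 6), (5, 2), (5, 4)}.
Total count |C(F_7)_aff| = 6.


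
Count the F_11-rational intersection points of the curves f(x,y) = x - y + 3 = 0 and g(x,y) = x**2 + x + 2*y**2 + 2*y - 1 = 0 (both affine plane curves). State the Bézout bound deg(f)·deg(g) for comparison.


Common zeros: {(7, 10), (10, 2)}; count = 2; Bézout bound = 2.

deg(f) = 1, deg(g) = 2, so Bézout bound = 2.
Scan x ∈ F_11. For each x, list the y ∈ F_11 with f(x, y) ≡ 0 and those with g(x, y) ≡ 0 (mod 11); the common zeros in that column are the intersection.
  x = 0: f ≡ 0 at y ∈ {3}; g ≡ 0 at y ∈ {2, 8}; common: ∅.
  x = 1: f ≡ 0 at y ∈ {4}; g ≡ 0 at y ∈ ∅; common: ∅.
  x = 2: f ≡ 0 at y ∈ {5}; g ≡ 0 at y ∈ ∅; common: ∅.
  x = 3: f ≡ 0 at y ∈ {6}; g ≡ 0 at y ∈ {0, 10}; common: ∅.
  x = 4: f ≡ 0 at y ∈ {7}; g ≡ 0 at y ∈ ∅; common: ∅.
  x = 5: f ≡ 0 at y ∈ {8}; g ≡ 0 at y ∈ {1, 9}; common: ∅.
  x = 6: f ≡ 0 at y ∈ {9}; g ≡ 0 at y ∈ ∅; common: ∅.
  x = 7: f ≡ 0 at y ∈ {10}; g ≡ 0 at y ∈ {0, 10}; common: {10}.
  x = 8: f ≡ 0 at y ∈ {0}; g ≡ 0 at y ∈ ∅; common: ∅.
  x = 9: f ≡ 0 at y ∈ {1}; g ≡ 0 at y ∈ ∅; common: ∅.
  x = 10: f ≡ 0 at y ∈ {2}; g ≡ 0 at y ∈ {2, 8}; common: {2}.
Collecting: common zeros = {(7, 10), (10, 2)}, so the count is 2.
Comparison with the Bézout bound: 2 ≤ 2 = deg(f)·deg(g), as expected for curves with no common component (the bound is attained).


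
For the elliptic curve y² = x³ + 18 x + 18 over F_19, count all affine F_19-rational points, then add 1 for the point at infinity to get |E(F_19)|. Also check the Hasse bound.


Affine points = {(2, 9), (2, 10), (3, 2), (3, 17), (5, 9), (5, 10), (6, 0), (8, 3), (8, 16), (9, 4), (9, 15), (10, 1), (10, 18), (12, 9), (12, 10), (13, 6), (13, 13)}; affine count = 17; |E(F_19)| = 18.

Discriminant check: Δ ∝ 4a³ + 27b² = 4·18³ + 27·18² = 4·5832 + 27·324 ≡ 4 (mod 19). Nonzero ⇒ E is nonsingular.
For each x ∈ F_19, compute rhs = x³ + 18·x + 18 mod 19, then count y ∈ F_19 with y² ≡ rhs.
  x = 0: rhs = 18, matching y values: none (0 points).
  x = 1: rhs = 18, matching y values: none (0 points).
  x = 2: rhs = 5, matching y values: 9, 10 (2 points).
  x = 3: rhs = 4, matching y values: 2, 17 (2 points).
  x = 4: rhs = 2, matching y values: none (0 points).
  x = 5: rhs = 5, matching y values: 9, 10 (2 points).
  x = 6: rhs = 0, matching y values: 0 (1 points).
  x = 7: rhs = 12, matching y values: none (0 points).
  x = 8: rhs = 9, matching y values: 3, 16 (2 points).
  x = 9: rhs = 16, matching y values: 4, 15 (2 points).
  x = 10: rhs = 1, matching y values: 1, 18 (2 points).
  x = 11: rhs = 8, matching y values: none (0 points).
  x = 12: rhs = 5, matching y values: 9, 10 (2 points).
  x = 13: rhs = 17, matching y values: 6, 13 (2 points).
  x = 14: rhs = 12, matching y values: none (0 points).
  x = 15: rhs = 15, matching y values: none (0 points).
  x = 16: rhs = 13, matching y values: none (0 points).
  x = 17: rhs = 12, matching y values: none (0 points).
  x = 18: rhs = 18, matching y values: none (0 points).
Total affine count: 17.
Full point count |E(F_19)| = 17 + 1 = 18.
Hasse bound: |18 − (19+1)| = |-2| = 2 ≤ 2√19 ≈ 8.7178 ✓.


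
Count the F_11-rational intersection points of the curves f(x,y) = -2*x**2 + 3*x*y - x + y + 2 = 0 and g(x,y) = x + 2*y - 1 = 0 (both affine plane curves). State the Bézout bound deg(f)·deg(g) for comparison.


Common zeros: ∅; count = 0; Bézout bound = 2.

deg(f) = 2, deg(g) = 1, so Bézout bound = 2.
Scan x ∈ F_11. For each x, list the y ∈ F_11 with f(x, y) ≡ 0 and those with g(x, y) ≡ 0 (mod 11); the common zeros in that column are the intersection.
  x = 0: f ≡ 0 at y ∈ {9}; g ≡ 0 at y ∈ {6}; common: ∅.
  x = 1: f ≡ 0 at y ∈ {3}; g ≡ 0 at y ∈ {0}; common: ∅.
  x = 2: f ≡ 0 at y ∈ {9}; g ≡ 0 at y ∈ {5}; common: ∅.
  x = 3: f ≡ 0 at y ∈ {3}; g ≡ 0 at y ∈ {10}; common: ∅.
  x = 4: f ≡ 0 at y ∈ {6}; g ≡ 0 at y ∈ {4}; common: ∅.
  x = 5: f ≡ 0 at y ∈ {4}; g ≡ 0 at y ∈ {9}; common: ∅.
  x = 6: f ≡ 0 at y ∈ {4}; g ≡ 0 at y ∈ {3}; common: ∅.
  x = 7: f ≡ 0 at y ∈ ∅; g ≡ 0 at y ∈ {8}; common: ∅.
  x = 8: f ≡ 0 at y ∈ {8}; g ≡ 0 at y ∈ {2}; common: ∅.
  x = 9: f ≡ 0 at y ∈ {8}; g ≡ 0 at y ∈ {7}; common: ∅.
  x = 10: f ≡ 0 at y ∈ {6}; g ≡ 0 at y ∈ {1}; common: ∅.
Collecting: common zeros = ∅, so the count is 0.
Comparison with the Bézout bound: 0 ≤ 2 = deg(f)·deg(g), as expected for curves with no common component (the affine F_11-count falls short of the bound because intersections may lie at infinity, over extension fields, or carry multiplicity).


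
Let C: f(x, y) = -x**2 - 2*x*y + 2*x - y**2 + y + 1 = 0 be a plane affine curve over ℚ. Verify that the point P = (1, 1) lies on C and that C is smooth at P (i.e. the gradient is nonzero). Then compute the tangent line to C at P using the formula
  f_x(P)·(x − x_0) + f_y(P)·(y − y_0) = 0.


Tangent line at P: -2*x - 3*y + 5 = 0.

Step 1: f(1, 1) = 0, so P lies on C.
Step 2: partial derivatives
  f_x(x, y) = -2*x - 2*y + 2, f_y(x, y) = -2*x - 2*y + 1.
  f_x(P) = -2, f_y(P) = -3 (gradient nonzero, so P is smooth).
Step 3: tangent line at P: -2·(x − 1) + -3·(y − 1) = 0.
Expanding: -2*x - 3*y + 5 = 0.


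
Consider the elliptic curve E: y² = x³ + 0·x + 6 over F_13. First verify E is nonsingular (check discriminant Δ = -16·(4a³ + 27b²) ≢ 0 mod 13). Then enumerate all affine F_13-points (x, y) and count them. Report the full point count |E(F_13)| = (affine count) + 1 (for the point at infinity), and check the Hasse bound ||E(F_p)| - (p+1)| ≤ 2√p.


Affine points = {(2, 1), (2, 12), (5, 1), (5, 12), (6, 1), (6, 12)}; affine count = 6; |E(F_13)| = 7.

Discriminant check: Δ ∝ 4a³ + 27b² = 4·0³ + 27·6² = 4·0 + 27·36 ≡ 10 (mod 13). Nonzero ⇒ E is nonsingular.
For each x ∈ F_13, compute rhs = x³ + 0·x + 6 mod 13, then count y ∈ F_13 with y² ≡ rhs.
  x = 0: rhs = 6, matching y values: none (0 points).
  x = 1: rhs = 7, matching y values: none (0 points).
  x = 2: rhs = 1, matching y values: 1, 12 (2 points).
  x = 3: rhs = 7, matching y values: none (0 points).
  x = 4: rhs = 5, matching y values: none (0 points).
  x = 5: rhs = 1, matching y values: 1, 12 (2 points).
  x = 6: rhs = 1, matching y values: 1, 12 (2 points).
  x = 7: rhs = 11, matching y values: none (0 points).
  x = 8: rhs = 11, matching y values: none (0 points).
  x = 9: rhs = 7, matching y values: none (0 points).
  x = 10: rhs = 5, matching y values: none (0 points).
  x = 11: rhs = 11, matching y values: none (0 points).
  x = 12: rhs = 5, matching y values: none (0 points).
Total affine count: 6.
Full point count |E(F_13)| = 6 + 1 = 7.
Hasse bound: |7 − (13+1)| = |-7| = 7 ≤ 2√13 ≈ 7.2111 ✓.


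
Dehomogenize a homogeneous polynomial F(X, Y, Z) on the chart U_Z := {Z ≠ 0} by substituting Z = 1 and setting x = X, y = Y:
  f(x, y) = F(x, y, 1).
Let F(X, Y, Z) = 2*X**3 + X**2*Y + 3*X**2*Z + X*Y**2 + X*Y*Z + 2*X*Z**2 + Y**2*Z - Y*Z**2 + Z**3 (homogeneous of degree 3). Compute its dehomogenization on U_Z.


f(x, y) = 2*x**3 + x**2*y + 3*x**2 + x*y**2 + x*y + 2*x + y**2 - y + 1

On U_Z we set Z = 1. Each monomial c·X^i·Y^j·Z^k in F becomes c·x^i·y^j·1^k = c·x^i·y^j.
Substituting Z = 1: F(X, Y, 1) = 2*x**3 + x**2*y + 3*x**2 + x*y**2 + x*y + 2*x + y**2 - y + 1.
Note: deg(f) ≤ deg(F) = 3; strict inequality happens when F is divisible by Z (lost terms).


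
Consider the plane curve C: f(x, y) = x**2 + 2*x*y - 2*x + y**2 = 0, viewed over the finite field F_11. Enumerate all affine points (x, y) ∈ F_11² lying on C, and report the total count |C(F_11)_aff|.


Affine F_11-points: {(0, 0), (2, 0), (2, 7), (6, 4), (6, 6), (7, 9), (7, 10), (8, 7), (8, 10), (10, 4), (10, 9)}; count = 11.

For each of the 121 pairs (x, y) ∈ F_11², evaluate f(x, y) mod 11. Record the zeros.
  x = 0: [0↦0, 1↦1, 2↦4, 3↦9, 4↦5, 5↦3, 6↦3, 7↦5, 8↦9, 9↦4, 10↦1]  zeros at y ∈ {0}
  x = 1: [0↦10, 1↦2, 2↦7, 3↦3, 4↦1, 5↦1, 6↦3, 7↦7, 8↦2, 9↦10, 10↦9]  zeros at y ∈ ∅
  x = 2: [0↦0, 1↦5, 2↦1, 3↦10, 4↦10, 5↦1, 6↦5, 7↦0, 8↦8, 9↦7, 10↦8]  zeros at y ∈ {0, 7}
  x = 3: [0↦3, 1↦10, 2↦8, 3↦8, 4↦10, 5↦3, 6↦9, 7↦6, 8↦5, 9↦6, 10↦9]  zeros at y ∈ ∅
  x = 4: [0↦8, 1↦6, 2↦6, 3↦8, 4↦1, 5↦7, 6↦4, 7↦3, 8↦4, 9↦7, 10↦1]  zeros at y ∈ ∅
  x = 5: [0↦4, 1↦4, 2↦6, 3↦10, 4↦5, 5↦2, 6↦1, 7↦2, 8↦5, 9↦10, 10↦6]  zeros at y ∈ ∅
  x = 6: [0↦2, 1↦4, 2↦8, 3↦3, 4↦0, 5↦10, 6↦0, 7↦3, 8↦8, 9↦4, 10↦2]  zeros at y ∈ {4, 6}
  x = 7: [0↦2, 1↦6, 2↦1, 3↦9, 4↦8, 5↦9, 6↦1, 7↦6, 8↦2, 9↦0, 10↦0]  zeros at y ∈ {9, 10}
  x = 8: [0↦4, 1↦10, 2↦7, 3↦6, 4↦7, 5↦10, 6↦4, 7↦0, 8↦9, 9↦9, 10↦0]  zeros at y ∈ {7, 10}
  x = 9: [0↦8, 1↦5, 2↦4, 3↦5, 4↦8, 5↦2, 6↦9, 7↦7, 8↦7, 9↦9, 10↦2]  zeros at y ∈ ∅
  x = 10: [0↦3, 1↦2, 2↦3, 3↦6, 4↦0, 5↦7, 6↦5, 7↦5, 8↦7, 9↦0, 10↦6]  zeros at y ∈ {4, 9}
Collecting zeros: affine points = {(0, 0), (2, 0), (2, 7), (6, 4), (6, 6), (7, 9), (7, 10), (8, 7), (8, 10), (10, 4), (10, 9)}.
Total count |C(F_11)_aff| = 11.


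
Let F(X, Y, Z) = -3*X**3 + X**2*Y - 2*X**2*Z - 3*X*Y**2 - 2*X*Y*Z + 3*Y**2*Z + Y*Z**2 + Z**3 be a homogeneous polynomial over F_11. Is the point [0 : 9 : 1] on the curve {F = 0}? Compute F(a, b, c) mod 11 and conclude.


F(0,9,1) ≡ 0 (mod 11); P is on the curve.

Evaluate F(0, 9, 1) term-by-term (mod 11).
  -3*X**3 ↦ -3·0·1·1 = 0
  X**2*Y ↦ 1·0·9·1 = 0
  -2*X**2*Z ↦ -2·0·1·1 = 0
  -3*X*Y**2 ↦ -3·0·81·1 = 0
  -2*X*Y*Z ↦ -2·0·9·1 = 0
  3*Y**2*Z ↦ 3·1·81·1 = 243
  Y*Z**2 ↦ 1·1·9·1 = 9
  Z**3 ↦ 1·1·1·1 = 1
Sum: F(0, 9, 1) = (0) + (0) + (0) + (0) + (0) + (243) + (9) + (1) = 253.
Reducing mod 11: 253 ≡ 0 (mod 11).
Since F(a, b, c) ≡ 0 (mod 11), P lies on the curve.


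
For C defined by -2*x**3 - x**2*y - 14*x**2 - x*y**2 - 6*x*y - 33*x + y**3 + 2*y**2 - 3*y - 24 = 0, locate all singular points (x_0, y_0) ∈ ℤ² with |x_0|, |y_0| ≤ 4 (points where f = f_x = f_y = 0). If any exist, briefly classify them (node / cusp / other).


Singular points: {(-2, -1)}; classification: node.

Compute partial derivatives:
  f_x = -6*x**2 - 2*x*y - 28*x - y**2 - 6*y - 33.
  f_y = -x**2 - 2*x*y - 6*x + 3*y**2 + 4*y - 3.
Scan x_0 ∈ {−4, ..., 4}. For each x_0, f_y(x_0, y) is a polynomial in y; find its integer roots y ∈ {−4, ..., 4}, then test f_x and f at those candidates.
  x = -4: f_y(-4, y) = 3*y**2 + 12*y + 5; no integer root y with |y| ≤ 4.
  x = -3: f_y(-3, y) = 3*y**2 + 10*y + 6; no integer root y with |y| ≤ 4.
  x = -2: f_y(-2, y) = 3*y**2 + 8*y + 5; vanishes at y ∈ {-1}. (-2, -1): f_x = 0, f = 0 — SINGULAR.
  x = -1: f_y(-1, y) = 3*y**2 + 6*y + 2; no integer root y with |y| ≤ 4.
  x = 0: f_y(0, y) = 3*y**2 + 4*y - 3; no integer root y with |y| ≤ 4.
  x = 1: f_y(1, y) = 3*y**2 + 2*y - 10; no integer root y with |y| ≤ 4.
  x = 2: f_y(2, y) = 3*y**2 - 19; no integer root y with |y| ≤ 4.
  x = 3: f_y(3, y) = 3*y**2 - 2*y - 30; no integer root y with |y| ≤ 4.
  x = 4: f_y(4, y) = 3*y**2 - 4*y - 43; no integer root y with |y| ≤ 4.
Only singular point on the grid: (-2, -1).
Classify: substitute x = -2 + u, y = -1 + v and expand: f = -2*u**3 - u**2*v - u**2 - u*v**2 + v**3 + v**2.
No constant or linear terms (consistent with a singular point). Quadratic part: -u**2 + v**2. Cubic part: -2*u**3 - u**2*v - u*v**2 + v**3.
The quadratic part v**2 - u**2 = (v − u)(v + u) splits into two distinct linear factors, so there are two distinct tangent lines y − -1 = ±(x − -2) — this is a node (ordinary double point).
Classification: node.


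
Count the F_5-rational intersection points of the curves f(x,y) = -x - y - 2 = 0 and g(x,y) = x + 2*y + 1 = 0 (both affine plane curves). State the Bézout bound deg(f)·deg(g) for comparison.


Common zeros: {(2, 1)}; count = 1; Bézout bound = 1.

deg(f) = 1, deg(g) = 1, so Bézout bound = 1.
Scan x ∈ F_5. For each x, list the y ∈ F_5 with f(x, y) ≡ 0 and those with g(x, y) ≡ 0 (mod 5); the common zeros in that column are the intersection.
  x = 0: f ≡ 0 at y ∈ {3}; g ≡ 0 at y ∈ {2}; common: ∅.
  x = 1: f ≡ 0 at y ∈ {2}; g ≡ 0 at y ∈ {4}; common: ∅.
  x = 2: f ≡ 0 at y ∈ {1}; g ≡ 0 at y ∈ {1}; common: {1}.
  x = 3: f ≡ 0 at y ∈ {0}; g ≡ 0 at y ∈ {3}; common: ∅.
  x = 4: f ≡ 0 at y ∈ {4}; g ≡ 0 at y ∈ {0}; common: ∅.
Collecting: common zeros = {(2, 1)}, so the count is 1.
Comparison with the Bézout bound: 1 ≤ 1 = deg(f)·deg(g), as expected for curves with no common component (the bound is attained).


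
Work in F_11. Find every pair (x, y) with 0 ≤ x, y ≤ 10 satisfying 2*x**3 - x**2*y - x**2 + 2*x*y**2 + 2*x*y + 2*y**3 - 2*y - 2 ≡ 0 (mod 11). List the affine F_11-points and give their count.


Affine F_11-points: {(0, 6), (1, 10), (3, 5), (4, 0), (4, 1), (4, 6), (5, 5), (5, 6), (6, 5), (7, 3), (9, 0)}; count = 11.

For each of the 121 pairs (x, y) ∈ F_11², evaluate f(x, y) mod 11. Record the zeros.
  x = 0: [0↦9, 1↦9, 2↦10, 3↦2, 4↦8, 5↦7, 6↦0, 7↦10, 8↦5, 9↦8, 10↦9]  zeros at y ∈ {6}
  x = 1: [0↦10, 1↦2, 2↦10, 3↦2, 4↦1, 5↦8, 6↦2, 7↦6, 8↦10, 9↦4, 10↦0]  zeros at y ∈ {10}
  x = 2: [0↦10, 1↦3, 2↦5, 3↦6, 4↦7, 5↦9, 6↦2, 7↦9, 8↦9, 9↦3, 10↦3]  zeros at y ∈ ∅
  x = 3: [0↦10, 1↦2, 2↦7, 3↦4, 4↦5, 5↦0, 6↦1, 7↦9, 8↦3, 9↦6, 10↦8]  zeros at y ∈ {5}
  x = 4: [0↦0, 1↦0, 2↦6, 3↦8, 4↦7, 5↦4, 6↦0, 7↦7, 8↦4, 9↦3, 10↦5]  zeros at y ∈ {0, 1, 6}
  x = 5: [0↦3, 1↦9, 2↦3, 3↦8, 4↦3, 5↦0, 6↦0, 7↦4, 8↦2, 9↦6, 10↦6]  zeros at y ∈ {5, 6}
  x = 6: [0↦9, 1↦8, 2↦10, 3↦5, 4↦5, 5↦0, 6↦2, 7↦1, 8↦9, 9↦5, 10↦1]  zeros at y ∈ {5}
  x = 7: [0↦8, 1↦9, 2↦6, 3↦0, 4↦3, 5↦5, 6↦7, 7↦10, 8↦4, 9↦1, 10↦2]  zeros at y ∈ {3}
  x = 8: [0↦1, 1↦2, 2↦3, 3↦5, 4↦9, 5↦5, 6↦5, 7↦10, 8↦10, 9↦6, 10↦10]  zeros at y ∈ ∅
  x = 9: [0↦0, 1↦10, 2↦2, 3↦10, 4↦2, 5↦1, 6↦8, 7↦2, 8↦6, 9↦10, 10↦4]  zeros at y ∈ {0}
  x = 10: [0↦6, 1↦1, 2↦4, 3↦5, 4↦5, 5↦5, 6↦6, 7↦9, 8↦4, 9↦3, 10↦7]  zeros at y ∈ ∅
Collecting zeros: affine points = {(0, 6), (1, 10), (3, 5), (4, 0), (4, 1), (4, 6), (5, 5), (5, 6), (6, 5), (7, 3), (9, 0)}.
Total count |C(F_11)_aff| = 11.


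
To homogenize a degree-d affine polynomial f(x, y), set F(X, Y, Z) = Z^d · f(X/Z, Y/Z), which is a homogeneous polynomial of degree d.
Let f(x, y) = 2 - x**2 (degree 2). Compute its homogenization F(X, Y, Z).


F(X, Y, Z) = -X**2 + 2*Z**2

deg(f) = 2.
Substitute x = X/Z, y = Y/Z into f, then multiply by Z^2.
  monomial -1·x^2·y^0 ↦ -1·X^2·Y^0·Z^0.
  monomial 2·x^0·y^0 ↦ 2·X^0·Y^0·Z^2.
Collecting: F(X, Y, Z) = -X**2 + 2*Z**2.


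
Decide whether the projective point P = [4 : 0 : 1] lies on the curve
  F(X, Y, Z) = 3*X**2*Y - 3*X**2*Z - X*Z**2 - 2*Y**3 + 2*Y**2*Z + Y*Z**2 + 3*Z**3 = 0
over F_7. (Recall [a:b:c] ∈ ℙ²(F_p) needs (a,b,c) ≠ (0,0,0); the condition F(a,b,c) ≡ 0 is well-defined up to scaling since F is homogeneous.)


F(4,0,1) ≡ 0 (mod 7); P is on the curve.

Evaluate F(4, 0, 1) term-by-term (mod 7).
  3*X**2*Y ↦ 3·16·0·1 = 0
  -3*X**2*Z ↦ -3·16·1·1 = -48
  -X*Z**2 ↦ -1·4·1·1 = -4
  -2*Y**3 ↦ -2·1·0·1 = 0
  2*Y**2*Z ↦ 2·1·0·1 = 0
  Y*Z**2 ↦ 1·1·0·1 = 0
  3*Z**3 ↦ 3·1·1·1 = 3
Sum: F(4, 0, 1) = (0) + (-48) + (-4) + (0) + (0) + (0) + (3) = -49.
Reducing mod 7: -49 ≡ 0 (mod 7).
Since F(a, b, c) ≡ 0 (mod 7), P lies on the curve.


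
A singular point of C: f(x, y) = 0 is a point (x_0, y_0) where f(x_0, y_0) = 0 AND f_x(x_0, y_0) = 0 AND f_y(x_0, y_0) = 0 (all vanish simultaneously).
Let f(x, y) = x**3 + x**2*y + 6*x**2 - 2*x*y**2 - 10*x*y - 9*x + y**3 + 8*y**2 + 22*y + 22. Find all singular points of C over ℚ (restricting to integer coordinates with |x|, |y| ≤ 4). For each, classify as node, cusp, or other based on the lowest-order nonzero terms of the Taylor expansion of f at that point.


Singular points: {(-1, -3)}; classification: cusp.

Compute partial derivatives:
  f_x = 3*x**2 + 2*x*y + 12*x - 2*y**2 - 10*y - 9.
  f_y = x**2 - 4*x*y - 10*x + 3*y**2 + 16*y + 22.
Scan x_0 ∈ {−4, ..., 4}. For each x_0, f_y(x_0, y) is a polynomial in y; find its integer roots y ∈ {−4, ..., 4}, then test f_x and f at those candidates.
  x = -4: f_y(-4, y) = 3*y**2 + 32*y + 78; no integer root y with |y| ≤ 4.
  x = -3: f_y(-3, y) = 3*y**2 + 28*y + 61; no integer root y with |y| ≤ 4.
  x = -2: f_y(-2, y) = 3*y**2 + 24*y + 46; no integer root y with |y| ≤ 4.
  x = -1: f_y(-1, y) = 3*y**2 + 20*y + 33; vanishes at y ∈ {-3}. (-1, -3): f_x = 0, f = 0 — SINGULAR.
  x = 0: f_y(0, y) = 3*y**2 + 16*y + 22; no integer root y with |y| ≤ 4.
  x = 1: f_y(1, y) = 3*y**2 + 12*y + 13; no integer root y with |y| ≤ 4.
  x = 2: f_y(2, y) = 3*y**2 + 8*y + 6; no integer root y with |y| ≤ 4.
  x = 3: f_y(3, y) = 3*y**2 + 4*y + 1; vanishes at y ∈ {-1}. (3, -1): f_x = 56 ≠ 0.
  x = 4: f_y(4, y) = 3*y**2 - 2; no integer root y with |y| ≤ 4.
Only singular point on the grid: (-1, -3).
Classify: substitute x = -1 + u, y = -3 + v and expand: f = u**3 + u**2*v - 2*u*v**2 + v**3 + v**2.
No constant or linear terms (consistent with a singular point). Quadratic part: v**2. Cubic part: u**3 + u**2*v - 2*u*v**2 + v**3.
The quadratic part v**2 is a perfect square, so there is a single (double) tangent line v = 0, i.e. y = -3. Restricting the cubic part to that line (v = 0) leaves u**3 ≠ 0, so f is not divisible by v and the branch is v² ≈ -u**3 to lowest order — this is a cusp.
Classification: cusp.


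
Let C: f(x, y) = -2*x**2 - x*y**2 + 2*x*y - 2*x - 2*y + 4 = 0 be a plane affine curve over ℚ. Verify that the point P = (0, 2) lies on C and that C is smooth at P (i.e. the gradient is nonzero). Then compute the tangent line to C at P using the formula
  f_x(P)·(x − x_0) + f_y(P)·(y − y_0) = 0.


Tangent line at P: -2*x - 2*y + 4 = 0.

Step 1: f(0, 2) = 0, so P lies on C.
Step 2: partial derivatives
  f_x(x, y) = -4*x - y**2 + 2*y - 2, f_y(x, y) = -2*x*y + 2*x - 2.
  f_x(P) = -2, f_y(P) = -2 (gradient nonzero, so P is smooth).
Step 3: tangent line at P: -2·(x − 0) + -2·(y − 2) = 0.
Expanding: -2*x - 2*y + 4 = 0.


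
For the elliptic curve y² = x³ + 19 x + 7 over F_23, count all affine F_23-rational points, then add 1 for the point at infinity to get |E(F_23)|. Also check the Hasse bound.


Affine points = {(1, 2), (1, 21), (4, 3), (4, 20), (7, 0), (8, 2), (8, 21), (10, 1), (10, 22), (11, 11), (11, 12), (12, 10), (12, 13), (13, 6), (13, 17), (14, 2), (14, 21)}; affine count = 17; |E(F_23)| = 18.

Discriminant check: Δ ∝ 4a³ + 27b² = 4·19³ + 27·7² = 4·6859 + 27·49 ≡ 9 (mod 23). Nonzero ⇒ E is nonsingular.
For each x ∈ F_23, compute rhs = x³ + 19·x + 7 mod 23, then count y ∈ F_23 with y² ≡ rhs.
  x = 0: rhs = 7, matching y values: none (0 points).
  x = 1: rhs = 4, matching y values: 2, 21 (2 points).
  x = 2: rhs = 7, matching y values: none (0 points).
  x = 3: rhs = 22, matching y values: none (0 points).
  x = 4: rhs = 9, matching y values: 3, 20 (2 points).
  x = 5: rhs = 20, matching y values: none (0 points).
  x = 6: rhs = 15, matching y values: none (0 points).
  x = 7: rhs = 0, matching y values: 0 (1 points).
  x = 8: rhs = 4, matching y values: 2, 21 (2 points).
  x = 9: rhs = 10, matching y values: none (0 points).
  x = 10: rhs = 1, matching y values: 1, 22 (2 points).
  x = 11: rhs = 6, matching y values: 11, 12 (2 points).
  x = 12: rhs = 8, matching y values: 10, 13 (2 points).
  x = 13: rhs = 13, matching y values: 6, 17 (2 points).
  x = 14: rhs = 4, matching y values: 2, 21 (2 points).
  x = 15: rhs = 10, matching y values: none (0 points).
  x = 16: rhs = 14, matching y values: none (0 points).
  x = 17: rhs = 22, matching y values: none (0 points).
  x = 18: rhs = 17, matching y values: none (0 points).
  x = 19: rhs = 5, matching y values: none (0 points).
  x = 20: rhs = 15, matching y values: none (0 points).
  x = 21: rhs = 7, matching y values: none (0 points).
  x = 22: rhs = 10, matching y values: none (0 points).
Total affine count: 17.
Full point count |E(F_23)| = 17 + 1 = 18.
Hasse bound: |18 − (23+1)| = |-6| = 6 ≤ 2√23 ≈ 9.5917 ✓.


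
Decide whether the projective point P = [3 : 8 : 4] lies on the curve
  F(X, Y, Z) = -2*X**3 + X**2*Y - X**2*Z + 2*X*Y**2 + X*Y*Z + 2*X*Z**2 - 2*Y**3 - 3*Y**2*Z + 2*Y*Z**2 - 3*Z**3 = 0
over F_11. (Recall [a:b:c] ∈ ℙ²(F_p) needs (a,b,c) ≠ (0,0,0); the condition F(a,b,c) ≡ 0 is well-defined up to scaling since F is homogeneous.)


F(3,8,4) ≡ 7 (mod 11); P is NOT on the curve.

Evaluate F(3, 8, 4) term-by-term (mod 11).
  -2*X**3 ↦ -2·27·1·1 = -54
  X**2*Y ↦ 1·9·8·1 = 72
  -X**2*Z ↦ -1·9·1·4 = -36
  2*X*Y**2 ↦ 2·3·64·1 = 384
  X*Y*Z ↦ 1·3·8·4 = 96
  2*X*Z**2 ↦ 2·3·1·16 = 96
  -2*Y**3 ↦ -2·1·512·1 = -1024
  -3*Y**2*Z ↦ -3·1·64·4 = -768
  2*Y*Z**2 ↦ 2·1·8·16 = 256
  -3*Z**3 ↦ -3·1·1·64 = -192
Sum: F(3, 8, 4) = (-54) + (72) + (-36) + (384) + (96) + (96) + (-1024) + (-768) + (256) + (-192) = -1170.
Reducing mod 11: -1170 ≡ 7 (mod 11).
Since F(a, b, c) ≡ 7 ≠ 0 (mod 11), P does NOT lie on the curve.


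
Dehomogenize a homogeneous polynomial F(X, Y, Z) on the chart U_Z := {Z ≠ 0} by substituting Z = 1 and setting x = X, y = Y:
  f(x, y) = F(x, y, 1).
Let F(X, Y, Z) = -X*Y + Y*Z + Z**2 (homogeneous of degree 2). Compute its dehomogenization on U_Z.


f(x, y) = -x*y + y + 1

On U_Z we set Z = 1. Each monomial c·X^i·Y^j·Z^k in F becomes c·x^i·y^j·1^k = c·x^i·y^j.
Substituting Z = 1: F(X, Y, 1) = -x*y + y + 1.
Note: deg(f) ≤ deg(F) = 2; strict inequality happens when F is divisible by Z (lost terms).


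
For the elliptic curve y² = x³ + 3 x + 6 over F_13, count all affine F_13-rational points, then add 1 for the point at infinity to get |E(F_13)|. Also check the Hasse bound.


Affine points = {(1, 6), (1, 7), (3, 4), (3, 9), (4, 2), (4, 11), (5, 4), (5, 9), (8, 3), (8, 10), (10, 3), (10, 10)}; affine count = 12; |E(F_13)| = 13.

Discriminant check: Δ ∝ 4a³ + 27b² = 4·3³ + 27·6² = 4·27 + 27·36 ≡ 1 (mod 13). Nonzero ⇒ E is nonsingular.
For each x ∈ F_13, compute rhs = x³ + 3·x + 6 mod 13, then count y ∈ F_13 with y² ≡ rhs.
  x = 0: rhs = 6, matching y values: none (0 points).
  x = 1: rhs = 10, matching y values: 6, 7 (2 points).
  x = 2: rhs = 7, matching y values: none (0 points).
  x = 3: rhs = 3, matching y values: 4, 9 (2 points).
  x = 4: rhs = 4, matching y values: 2, 11 (2 points).
  x = 5: rhs = 3, matching y values: 4, 9 (2 points).
  x = 6: rhs = 6, matching y values: none (0 points).
  x = 7: rhs = 6, matching y values: none (0 points).
  x = 8: rhs = 9, matching y values: 3, 10 (2 points).
  x = 9: rhs = 8, matching y values: none (0 points).
  x = 10: rhs = 9, matching y values: 3, 10 (2 points).
  x = 11: rhs = 5, matching y values: none (0 points).
  x = 12: rhs = 2, matching y values: none (0 points).
Total affine count: 12.
Full point count |E(F_13)| = 12 + 1 = 13.
Hasse bound: |13 − (13+1)| = |-1| = 1 ≤ 2√13 ≈ 7.2111 ✓.


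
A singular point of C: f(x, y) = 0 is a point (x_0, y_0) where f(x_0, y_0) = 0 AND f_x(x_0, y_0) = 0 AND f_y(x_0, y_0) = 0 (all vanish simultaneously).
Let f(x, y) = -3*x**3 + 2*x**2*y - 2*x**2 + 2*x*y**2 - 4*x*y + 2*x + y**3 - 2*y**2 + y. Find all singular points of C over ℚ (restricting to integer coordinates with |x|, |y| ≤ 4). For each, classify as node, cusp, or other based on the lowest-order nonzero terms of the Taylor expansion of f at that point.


Singular points: {(0, 1)}; classification: cusp.

Compute partial derivatives:
  f_x = -9*x**2 + 4*x*y - 4*x + 2*y**2 - 4*y + 2.
  f_y = 2*x**2 + 4*x*y - 4*x + 3*y**2 - 4*y + 1.
Scan x_0 ∈ {−4, ..., 4}. For each x_0, f_y(x_0, y) is a polynomial in y; find its integer roots y ∈ {−4, ..., 4}, then test f_x and f at those candidates.
  x = -4: f_y(-4, y) = 3*y**2 - 20*y + 49; no integer root y with |y| ≤ 4.
  x = -3: f_y(-3, y) = 3*y**2 - 16*y + 31; no integer root y with |y| ≤ 4.
  x = -2: f_y(-2, y) = 3*y**2 - 12*y + 17; no integer root y with |y| ≤ 4.
  x = -1: f_y(-1, y) = 3*y**2 - 8*y + 7; no integer root y with |y| ≤ 4.
  x = 0: f_y(0, y) = 3*y**2 - 4*y + 1; vanishes at y ∈ {1}. (0, 1): f_x = 0, f = 0 — SINGULAR.
  x = 1: f_y(1, y) = 3*y**2 - 1; no integer root y with |y| ≤ 4.
  x = 2: f_y(2, y) = 3*y**2 + 4*y + 1; vanishes at y ∈ {-1}. (2, -1): f_x = -44 ≠ 0.
  x = 3: f_y(3, y) = 3*y**2 + 8*y + 7; no integer root y with |y| ≤ 4.
  x = 4: f_y(4, y) = 3*y**2 + 12*y + 17; no integer root y with |y| ≤ 4.
Only singular point on the grid: (0, 1).
Classify: substitute x = 0 + u, y = 1 + v and expand: f = -3*u**3 + 2*u**2*v + 2*u*v**2 + v**3 + v**2.
No constant or linear terms (consistent with a singular point). Quadratic part: v**2. Cubic part: -3*u**3 + 2*u**2*v + 2*u*v**2 + v**3.
The quadratic part v**2 is a perfect square, so there is a single (double) tangent line v = 0, i.e. y = 1. Restricting the cubic part to that line (v = 0) leaves -3*u**3 ≠ 0, so f is not divisible by v and the branch is v² ≈ 3*u**3 to lowest order — this is a cusp.
Classification: cusp.


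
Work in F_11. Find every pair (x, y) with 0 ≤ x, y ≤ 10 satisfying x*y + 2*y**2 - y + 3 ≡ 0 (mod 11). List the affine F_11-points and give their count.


Affine F_11-points: {(1, 2), (1, 9), (5, 3), (5, 6), (6, 4), (6, 10), (7, 1), (7, 7), (8, 5), (8, 8)}; count = 10.

For each of the 121 pairs (x, y) ∈ F_11², evaluate f(x, y) mod 11. Record the zeros.
  x = 0: [0↦3, 1↦4, 2↦9, 3↦7, 4↦9, 5↦4, 6↦3, 7↦6, 8↦2, 9↦2, 10↦6]  zeros at y ∈ ∅
  x = 1: [0↦3, 1↦5, 2↦0, 3↦10, 4↦2, 5↦9, 6↦9, 7↦2, 8↦10, 9↦0, 10↦5]  zeros at y ∈ {2, 9}
  x = 2: [0↦3, 1↦6, 2↦2, 3↦2, 4↦6, 5↦3, 6↦4, 7↦9, 8↦7, 9↦9, 10↦4]  zeros at y ∈ ∅
  x = 3: [0↦3, 1↦7, 2↦4, 3↦5, 4↦10, 5↦8, 6↦10, 7↦5, 8↦4, 9↦7, 10↦3]  zeros at y ∈ ∅
  x = 4: [0↦3, 1↦8, 2↦6, 3↦8, 4↦3, 5↦2, 6↦5, 7↦1, 8↦1, 9↦5, 10↦2]  zeros at y ∈ ∅
  x = 5: [0↦3, 1↦9, 2↦8, 3↦0, 4↦7, 5↦7, 6↦0, 7↦8, 8↦9, 9↦3, 10↦1]  zeros at y ∈ {3, 6}
  x = 6: [0↦3, 1↦10, 2↦10, 3↦3, 4↦0, 5↦1, 6↦6, 7↦4, 8↦6, 9↦1, 10↦0]  zeros at y ∈ {4, 10}
  x = 7: [0↦3, 1↦0, 2↦1, 3↦6, 4↦4, 5↦6, 6↦1, 7↦0, 8↦3, 9↦10, 10↦10]  zeros at y ∈ {1, 7}
  x = 8: [0↦3, 1↦1, 2↦3, 3↦9, 4↦8, 5↦0, 6↦7, 7↦7, 8↦0, 9↦8, 10↦9]  zeros at y ∈ {5, 8}
  x = 9: [0↦3, 1↦2, 2↦5, 3↦1, 4↦1, 5↦5, 6↦2, 7↦3, 8↦8, 9↦6, 10↦8]  zeros at y ∈ ∅
  x = 10: [0↦3, 1↦3, 2↦7, 3↦4, 4↦5, 5↦10, 6↦8, 7↦10, 8↦5, 9↦4, 10↦7]  zeros at y ∈ ∅
Collecting zeros: affine points = {(1, 2), (1, 9), (5, 3), (5, 6), (6, 4), (6, 10), (7, 1), (7, 7), (8, 5), (8, 8)}.
Total count |C(F_11)_aff| = 10.
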